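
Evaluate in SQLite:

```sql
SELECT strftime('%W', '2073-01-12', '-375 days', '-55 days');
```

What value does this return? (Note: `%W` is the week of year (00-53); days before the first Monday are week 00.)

45

First apply '-375 days', '-55 days': 2073-01-12 → 2071-11-09.
2071-11-09 is a Monday. SQLite's %W counts Mondays since the year started; the result is 45.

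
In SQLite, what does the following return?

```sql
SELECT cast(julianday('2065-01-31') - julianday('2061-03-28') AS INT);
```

3 days remain in March 2061 after the 28th (31 − 28).
Full months from April 2061 through December 2064 contribute their day counts.
Then 31 days into January 2065.
Total: 3 + 30 + 31 + 30 + 31 + 31 + 30 + 31 + 30 + 31 + 31 + 28 + 31 + 30 + 31 + 30 + 31 + 31 + 30 + 31 + 30 + 31 + 31 + 28 + 31 + 30 + 31 + 30 + 31 + 31 + 30 + 31 + 30 + 31 + 31 + 29 + 31 + 30 + 31 + 30 + 31 + 31 + 30 + 31 + 30 + 31 + 31 = 1405.

1405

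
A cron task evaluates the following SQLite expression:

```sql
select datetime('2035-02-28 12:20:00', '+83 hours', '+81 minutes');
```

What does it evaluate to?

+83 hours from 2035-02-28 12:20:00 is 2035-03-03 23:20:00 (crosses midnight).
81 minutes = 1h 21m; +81 minutes from 2035-03-03 23:20:00 is 2035-03-04 00:41:00 (crosses midnight).

2035-03-04 00:41:00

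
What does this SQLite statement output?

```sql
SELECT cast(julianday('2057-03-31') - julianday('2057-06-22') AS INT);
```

0 days remain in March 2057 after the 31st (31 − 31).
April 2057: 30 days.
May 2057: 31 days.
Then 22 days into June 2057.
Total: 0 + 30 + 31 + 22 = 83.
The subtraction is earlier − later, so the result is −83 → -83.

-83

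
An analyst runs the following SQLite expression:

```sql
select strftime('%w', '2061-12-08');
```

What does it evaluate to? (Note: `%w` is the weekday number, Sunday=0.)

2061-12-08 is a Thursday; with Sunday=0 that is 4.

4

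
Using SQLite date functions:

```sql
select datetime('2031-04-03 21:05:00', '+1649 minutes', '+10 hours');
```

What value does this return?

1649 minutes = 27h 29m; +1649 minutes from 2031-04-03 21:05:00 is 2031-04-05 00:34:00 (crosses midnight).
+10 hours from 2031-04-05 00:34:00 is 2031-04-05 10:34:00.

2031-04-05 10:34:00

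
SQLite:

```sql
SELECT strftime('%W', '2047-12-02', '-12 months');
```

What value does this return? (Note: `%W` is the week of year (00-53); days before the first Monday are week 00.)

48

First apply '-12 months': 2047-12-02 → 2046-12-02.
2046-12-02 is a Sunday. SQLite's %W counts Mondays since the year started; the result is 48.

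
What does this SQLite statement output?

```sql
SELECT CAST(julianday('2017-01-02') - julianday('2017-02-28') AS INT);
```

29 days remain in January 2017 after the 2nd (31 − 2).
Then 28 days into February 2017.
Total: 29 + 28 = 57.
The subtraction is earlier − later, so the result is −57 → -57.

-57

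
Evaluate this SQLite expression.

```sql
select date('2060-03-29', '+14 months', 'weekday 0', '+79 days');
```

Adding +14 months to 2060-03-29 gives 2061-05-29.
`weekday 0` advances to the next Sunday; 2061-05-29 is already a Sunday, so it stays at 2061-05-29.
Applying '+79 days' to 2061-05-29: counting 79 days forward gives 2061-08-16.

2061-08-16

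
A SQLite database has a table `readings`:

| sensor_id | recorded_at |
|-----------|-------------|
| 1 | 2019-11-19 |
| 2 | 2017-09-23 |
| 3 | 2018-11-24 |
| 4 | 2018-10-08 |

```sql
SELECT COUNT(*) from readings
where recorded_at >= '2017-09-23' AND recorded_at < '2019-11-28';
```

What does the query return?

4

Rows in [2017-09-23, 2019-11-28): 2019-11-19, 2017-09-23, 2018-11-24, 2018-10-08 → 4 rows.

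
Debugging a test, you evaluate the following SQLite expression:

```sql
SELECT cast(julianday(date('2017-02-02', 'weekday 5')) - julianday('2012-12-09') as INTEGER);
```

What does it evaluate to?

`weekday 5` advances to the next Friday; 2017-02-02 is a Thursday, so it moves forward to 2017-02-03.
22 days remain in December 2012 after the 9th (31 − 9).
Full months from January 2013 through January 2017 contribute their day counts.
Then 3 days into February 2017.
Total: 22 + 31 + 28 + 31 + 30 + 31 + 30 + 31 + 31 + 30 + 31 + 30 + 31 + 31 + 28 + 31 + 30 + 31 + 30 + 31 + 31 + 30 + 31 + 30 + 31 + 31 + 28 + 31 + 30 + 31 + 30 + 31 + 31 + 30 + 31 + 30 + 31 + 31 + 29 + 31 + 30 + 31 + 30 + 31 + 31 + 30 + 31 + 30 + 31 + 31 + 3 = 1517.

1517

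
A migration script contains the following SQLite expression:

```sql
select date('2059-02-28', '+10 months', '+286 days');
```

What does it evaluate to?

2060-10-09

Adding +10 months to 2059-02-28 gives 2059-12-28.
Applying '+286 days' to 2059-12-28: counting 286 days forward gives 2060-10-09.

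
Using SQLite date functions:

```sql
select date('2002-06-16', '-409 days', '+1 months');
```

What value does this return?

2001-06-03

Applying '-409 days' to 2002-06-16: counting 409 days back gives 2001-05-03.
Adding +1 month to 2001-05-03 gives 2001-06-03.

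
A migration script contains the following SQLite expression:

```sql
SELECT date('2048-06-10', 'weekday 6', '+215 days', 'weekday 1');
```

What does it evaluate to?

2049-01-18

`weekday 6` advances to the next Saturday; 2048-06-10 is a Wednesday, so it moves forward to 2048-06-13.
Applying '+215 days' to 2048-06-13: counting 215 days forward gives 2049-01-14.
`weekday 1` advances to the next Monday; 2049-01-14 is a Thursday, so it moves forward to 2049-01-18.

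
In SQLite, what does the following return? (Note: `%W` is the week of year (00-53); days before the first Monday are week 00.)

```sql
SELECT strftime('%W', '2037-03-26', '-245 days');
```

29

First apply '-245 days': 2037-03-26 → 2036-07-24.
2036-07-24 is a Thursday. SQLite's %W counts Mondays since the year started; the result is 29.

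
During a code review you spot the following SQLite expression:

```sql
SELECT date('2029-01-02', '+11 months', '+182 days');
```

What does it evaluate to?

Adding +11 months to 2029-01-02 gives 2029-12-02.
Applying '+182 days' to 2029-12-02: counting 182 days forward gives 2030-06-02.

2030-06-02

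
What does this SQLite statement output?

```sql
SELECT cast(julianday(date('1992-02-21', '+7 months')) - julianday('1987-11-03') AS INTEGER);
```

Adding +7 months to 1992-02-21 gives 1992-09-21.
27 days remain in November 1987 after the 3rd (30 − 3).
Full months from December 1987 through August 1992 contribute their day counts.
Then 21 days into September 1992.
Total: 27 + 31 + 31 + 29 + 31 + 30 + 31 + 30 + 31 + 31 + 30 + 31 + 30 + 31 + 31 + 28 + 31 + 30 + 31 + 30 + 31 + 31 + 30 + 31 + 30 + 31 + 31 + 28 + 31 + 30 + 31 + 30 + 31 + 31 + 30 + 31 + 30 + 31 + 31 + 28 + 31 + 30 + 31 + 30 + 31 + 31 + 30 + 31 + 30 + 31 + 31 + 29 + 31 + 30 + 31 + 30 + 31 + 31 + 21 = 1784.

1784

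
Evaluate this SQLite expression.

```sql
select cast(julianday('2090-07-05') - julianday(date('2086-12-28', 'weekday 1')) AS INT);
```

`weekday 1` advances to the next Monday; 2086-12-28 is a Saturday, so it moves forward to 2086-12-30.
1 day remains in December 2086 after the 30th (31 − 30).
Full months from January 2087 through June 2090 contribute their day counts.
Then 5 days into July 2090.
Total: 1 + 31 + 28 + 31 + 30 + 31 + 30 + 31 + 31 + 30 + 31 + 30 + 31 + 31 + 29 + 31 + 30 + 31 + 30 + 31 + 31 + 30 + 31 + 30 + 31 + 31 + 28 + 31 + 30 + 31 + 30 + 31 + 31 + 30 + 31 + 30 + 31 + 31 + 28 + 31 + 30 + 31 + 30 + 5 = 1283.

1283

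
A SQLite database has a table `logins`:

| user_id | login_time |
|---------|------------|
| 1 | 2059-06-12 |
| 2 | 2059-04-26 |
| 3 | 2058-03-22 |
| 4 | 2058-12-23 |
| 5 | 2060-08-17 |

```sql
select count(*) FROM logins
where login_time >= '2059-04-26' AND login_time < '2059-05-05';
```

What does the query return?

1

Rows in [2059-04-26, 2059-05-05): 2059-04-26 → 1 row.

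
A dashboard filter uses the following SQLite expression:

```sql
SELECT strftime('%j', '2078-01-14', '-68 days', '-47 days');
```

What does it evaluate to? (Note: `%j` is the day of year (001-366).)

First apply '-68 days', '-47 days': 2078-01-14 → 2077-09-21.
Day-of-year for 2077-09-21: days since 2077-01-01 inclusive = 264, zero-padded to 264.

264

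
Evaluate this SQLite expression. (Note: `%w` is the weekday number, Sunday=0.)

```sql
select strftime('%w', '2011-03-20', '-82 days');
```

2

First apply '-82 days': 2011-03-20 → 2010-12-28.
2010-12-28 is a Tuesday; with Sunday=0 that is 2.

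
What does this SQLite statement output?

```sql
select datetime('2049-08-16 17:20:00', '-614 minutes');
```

2049-08-16 07:06:00

614 minutes = 10h 14m; -614 minutes from 2049-08-16 17:20:00 is 2049-08-16 07:06:00.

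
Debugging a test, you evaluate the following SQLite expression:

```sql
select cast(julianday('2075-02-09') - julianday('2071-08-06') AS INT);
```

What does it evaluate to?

1283

25 days remain in August 2071 after the 6th (31 − 6).
Full months from September 2071 through January 2075 contribute their day counts.
Then 9 days into February 2075.
Total: 25 + 30 + 31 + 30 + 31 + 31 + 29 + 31 + 30 + 31 + 30 + 31 + 31 + 30 + 31 + 30 + 31 + 31 + 28 + 31 + 30 + 31 + 30 + 31 + 31 + 30 + 31 + 30 + 31 + 31 + 28 + 31 + 30 + 31 + 30 + 31 + 31 + 30 + 31 + 30 + 31 + 31 + 9 = 1283.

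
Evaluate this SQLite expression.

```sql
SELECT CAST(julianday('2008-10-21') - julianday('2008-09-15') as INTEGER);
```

36

15 days remain in September 2008 after the 15th (30 − 15).
Then 21 days into October 2008.
Total: 15 + 21 = 36.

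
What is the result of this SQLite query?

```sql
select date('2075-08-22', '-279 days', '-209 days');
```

2074-04-21

Applying '-279 days' to 2075-08-22: counting 279 days back gives 2074-11-16.
Applying '-209 days' to 2074-11-16: counting 209 days back gives 2074-04-21.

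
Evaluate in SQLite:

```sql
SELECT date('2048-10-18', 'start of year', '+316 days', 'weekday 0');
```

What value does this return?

2048-11-15

`start of year` rewinds 2048-10-18 to 2048-01-01.
Applying '+316 days' to 2048-01-01: counting 316 days forward gives 2048-11-12.
`weekday 0` advances to the next Sunday; 2048-11-12 is a Thursday, so it moves forward to 2048-11-15.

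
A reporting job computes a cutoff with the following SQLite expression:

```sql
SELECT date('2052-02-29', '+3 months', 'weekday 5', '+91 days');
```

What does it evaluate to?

Adding +3 months to 2052-02-29 gives 2052-05-29.
`weekday 5` advances to the next Friday; 2052-05-29 is a Wednesday, so it moves forward to 2052-05-31.
Applying '+91 days' to 2052-05-31: counting 91 days forward gives 2052-08-30.

2052-08-30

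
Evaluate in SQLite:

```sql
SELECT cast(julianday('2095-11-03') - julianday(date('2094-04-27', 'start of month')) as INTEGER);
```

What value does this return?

581

`start of month` rewinds 2094-04-27 to 2094-04-01.
29 days remain in April 2094 after the 1st (30 − 1).
Full months from May 2094 through October 2095 contribute their day counts.
Then 3 days into November 2095.
Total: 29 + 31 + 30 + 31 + 31 + 30 + 31 + 30 + 31 + 31 + 28 + 31 + 30 + 31 + 30 + 31 + 31 + 30 + 31 + 3 = 581.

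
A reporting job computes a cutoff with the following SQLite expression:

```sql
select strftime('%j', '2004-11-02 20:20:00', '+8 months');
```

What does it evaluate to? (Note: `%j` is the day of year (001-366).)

183

First apply '+8 months': 2004-11-02 20:20:00 → 2005-07-02 20:20:00.
Day-of-year for 2005-07-02: days since 2005-01-01 inclusive = 183, zero-padded to 183.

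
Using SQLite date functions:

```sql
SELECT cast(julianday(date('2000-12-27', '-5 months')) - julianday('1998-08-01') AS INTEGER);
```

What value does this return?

Adding -5 months to 2000-12-27 gives 2000-07-27.
30 days remain in August 1998 after the 1st (31 − 1).
Full months from September 1998 through June 2000 contribute their day counts.
Then 27 days into July 2000.
Total: 30 + 30 + 31 + 30 + 31 + 31 + 28 + 31 + 30 + 31 + 30 + 31 + 31 + 30 + 31 + 30 + 31 + 31 + 29 + 31 + 30 + 31 + 30 + 27 = 726.

726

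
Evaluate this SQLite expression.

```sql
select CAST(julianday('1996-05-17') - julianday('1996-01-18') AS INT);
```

120

13 days remain in January 1996 after the 18th (31 − 18).
February 1996: 29 days (leap year).
March 1996: 31 days.
April 1996: 30 days.
Then 17 days into May 1996.
Total: 13 + 29 + 31 + 30 + 17 = 120.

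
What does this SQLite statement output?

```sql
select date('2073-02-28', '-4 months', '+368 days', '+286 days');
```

2074-08-13

Adding -4 months to 2073-02-28 gives 2072-10-28.
Applying '+368 days' to 2072-10-28: counting 368 days forward gives 2073-10-31.
Applying '+286 days' to 2073-10-31: counting 286 days forward gives 2074-08-13.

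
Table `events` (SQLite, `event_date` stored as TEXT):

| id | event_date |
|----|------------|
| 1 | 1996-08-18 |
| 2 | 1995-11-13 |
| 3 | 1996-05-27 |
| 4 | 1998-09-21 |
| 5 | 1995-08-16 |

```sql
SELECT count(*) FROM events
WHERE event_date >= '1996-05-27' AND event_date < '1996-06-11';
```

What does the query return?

Rows in [1996-05-27, 1996-06-11): 1996-05-27 → 1 row.

1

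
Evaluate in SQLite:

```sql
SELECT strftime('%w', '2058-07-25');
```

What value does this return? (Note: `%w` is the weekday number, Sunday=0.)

4

2058-07-25 is a Thursday; with Sunday=0 that is 4.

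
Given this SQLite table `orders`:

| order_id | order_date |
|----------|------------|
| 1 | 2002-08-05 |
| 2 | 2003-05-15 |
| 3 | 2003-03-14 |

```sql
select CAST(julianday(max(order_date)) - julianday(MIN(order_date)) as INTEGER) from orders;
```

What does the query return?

283

MIN = 2002-08-05, MAX = 2003-05-15.
26 days remain in August 2002 after the 5th (31 − 5).
Full months from September 2002 through April 2003 contribute their day counts.
Then 15 days into May 2003.
Total: 26 + 30 + 31 + 30 + 31 + 31 + 28 + 31 + 30 + 15 = 283.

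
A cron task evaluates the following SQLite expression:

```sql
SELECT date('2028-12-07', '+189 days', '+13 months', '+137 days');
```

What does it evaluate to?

Applying '+189 days' to 2028-12-07: counting 189 days forward gives 2029-06-14.
Adding +13 months to 2029-06-14 gives 2030-07-14.
Applying '+137 days' to 2030-07-14: counting 137 days forward gives 2030-11-28.

2030-11-28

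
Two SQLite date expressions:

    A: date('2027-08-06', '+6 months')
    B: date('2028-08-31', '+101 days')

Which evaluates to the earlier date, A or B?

A

A = 2028-02-06.
B = 2028-12-10.
A is earlier.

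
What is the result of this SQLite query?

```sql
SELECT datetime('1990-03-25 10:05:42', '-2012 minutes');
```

2012 minutes = 33h 32m; -2012 minutes from 1990-03-25 10:05:42 is 1990-03-24 00:33:42 (crosses midnight).

1990-03-24 00:33:42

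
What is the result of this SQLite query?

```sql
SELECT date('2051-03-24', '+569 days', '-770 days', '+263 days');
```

2051-05-25

Applying '+569 days' to 2051-03-24: counting 569 days forward gives 2052-10-13.
Applying '-770 days' to 2052-10-13: counting 770 days back gives 2050-09-04.
Applying '+263 days' to 2050-09-04: counting 263 days forward gives 2051-05-25.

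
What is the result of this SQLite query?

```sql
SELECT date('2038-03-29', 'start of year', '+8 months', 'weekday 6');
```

2038-09-04

`start of year` rewinds 2038-03-29 to 2038-01-01.
Adding +8 months to 2038-01-01 gives 2038-09-01.
`weekday 6` advances to the next Saturday; 2038-09-01 is a Wednesday, so it moves forward to 2038-09-04.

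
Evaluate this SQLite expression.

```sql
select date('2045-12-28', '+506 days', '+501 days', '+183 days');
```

Applying '+506 days' to 2045-12-28: counting 506 days forward gives 2047-05-18.
Applying '+501 days' to 2047-05-18: counting 501 days forward gives 2048-09-30.
Applying '+183 days' to 2048-09-30: counting 183 days forward gives 2049-04-01.

2049-04-01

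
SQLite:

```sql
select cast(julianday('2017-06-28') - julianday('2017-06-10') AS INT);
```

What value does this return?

18

Both dates are in June 2017: 28 − 10 = 18.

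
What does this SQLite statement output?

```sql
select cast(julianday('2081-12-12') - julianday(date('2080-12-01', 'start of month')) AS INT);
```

`start of month` rewinds 2080-12-01 to 2080-12-01.
30 days remain in December 2080 after the 1st (31 − 1).
Full months from January 2081 through November 2081 contribute their day counts.
Then 12 days into December 2081.
Total: 30 + 31 + 28 + 31 + 30 + 31 + 30 + 31 + 31 + 30 + 31 + 30 + 12 = 376.

376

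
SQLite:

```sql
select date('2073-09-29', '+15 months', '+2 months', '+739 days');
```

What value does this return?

2077-03-09

Adding +15 months to 2073-09-29 gives 2074-12-29.
Adding +2 months to 2074-12-29 targets 2075-02-29. February 2075 has only 28 days, so SQLite normalizes the 1-day overflow forward to 2075-03-01.
Applying '+739 days' to 2075-03-01: counting 739 days forward gives 2077-03-09.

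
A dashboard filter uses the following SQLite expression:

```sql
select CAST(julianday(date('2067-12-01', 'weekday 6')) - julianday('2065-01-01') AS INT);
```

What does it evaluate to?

1066

`weekday 6` advances to the next Saturday; 2067-12-01 is a Thursday, so it moves forward to 2067-12-03.
30 days remain in January 2065 after the 1st (31 − 1).
Full months from February 2065 through November 2067 contribute their day counts.
Then 3 days into December 2067.
Total: 30 + 28 + 31 + 30 + 31 + 30 + 31 + 31 + 30 + 31 + 30 + 31 + 31 + 28 + 31 + 30 + 31 + 30 + 31 + 31 + 30 + 31 + 30 + 31 + 31 + 28 + 31 + 30 + 31 + 30 + 31 + 31 + 30 + 31 + 30 + 3 = 1066.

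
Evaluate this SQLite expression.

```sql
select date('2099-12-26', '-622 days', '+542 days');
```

Applying '-622 days' to 2099-12-26: counting 622 days back gives 2098-04-13.
Applying '+542 days' to 2098-04-13: counting 542 days forward gives 2099-10-07.

2099-10-07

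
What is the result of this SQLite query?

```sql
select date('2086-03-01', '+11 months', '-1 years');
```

Adding +11 months to 2086-03-01 gives 2087-02-01.
Adding -1 year to 2087-02-01 gives 2086-02-01.

2086-02-01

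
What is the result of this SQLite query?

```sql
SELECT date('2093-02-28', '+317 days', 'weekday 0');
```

Applying '+317 days' to 2093-02-28: counting 317 days forward gives 2094-01-11.
`weekday 0` advances to the next Sunday; 2094-01-11 is a Monday, so it moves forward to 2094-01-17.

2094-01-17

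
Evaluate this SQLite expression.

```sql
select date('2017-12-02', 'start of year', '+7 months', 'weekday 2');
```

`start of year` rewinds 2017-12-02 to 2017-01-01.
Adding +7 months to 2017-01-01 gives 2017-08-01.
`weekday 2` advances to the next Tuesday; 2017-08-01 is already a Tuesday, so it stays at 2017-08-01.

2017-08-01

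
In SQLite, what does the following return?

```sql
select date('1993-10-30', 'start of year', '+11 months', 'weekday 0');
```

`start of year` rewinds 1993-10-30 to 1993-01-01.
Adding +11 months to 1993-01-01 gives 1993-12-01.
`weekday 0` advances to the next Sunday; 1993-12-01 is a Wednesday, so it moves forward to 1993-12-05.

1993-12-05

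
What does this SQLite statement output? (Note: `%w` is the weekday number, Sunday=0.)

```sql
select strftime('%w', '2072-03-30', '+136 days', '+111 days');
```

First apply '+136 days', '+111 days': 2072-03-30 → 2072-12-02.
2072-12-02 is a Friday; with Sunday=0 that is 5.

5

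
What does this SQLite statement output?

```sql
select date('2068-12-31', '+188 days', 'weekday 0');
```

Applying '+188 days' to 2068-12-31: counting 188 days forward gives 2069-07-07.
`weekday 0` advances to the next Sunday; 2069-07-07 is already a Sunday, so it stays at 2069-07-07.

2069-07-07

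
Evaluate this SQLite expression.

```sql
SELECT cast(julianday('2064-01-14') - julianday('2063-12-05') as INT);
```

40

26 days remain in December 2063 after the 5th (31 − 5).
Then 14 days into January 2064.
Total: 26 + 14 = 40.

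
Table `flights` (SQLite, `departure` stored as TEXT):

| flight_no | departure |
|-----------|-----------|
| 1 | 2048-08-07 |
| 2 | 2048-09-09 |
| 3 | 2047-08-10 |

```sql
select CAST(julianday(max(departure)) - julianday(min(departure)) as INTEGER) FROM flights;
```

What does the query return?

396

MIN = 2047-08-10, MAX = 2048-09-09.
21 days remain in August 2047 after the 10th (31 − 10).
Full months from September 2047 through August 2048 contribute their day counts.
Then 9 days into September 2048.
Total: 21 + 30 + 31 + 30 + 31 + 31 + 29 + 31 + 30 + 31 + 30 + 31 + 31 + 9 = 396.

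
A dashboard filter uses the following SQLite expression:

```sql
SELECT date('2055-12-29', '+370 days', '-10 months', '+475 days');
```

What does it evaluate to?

2057-06-20

Applying '+370 days' to 2055-12-29: counting 370 days forward gives 2057-01-02.
Adding -10 months to 2057-01-02 gives 2056-03-02.
Applying '+475 days' to 2056-03-02: counting 475 days forward gives 2057-06-20.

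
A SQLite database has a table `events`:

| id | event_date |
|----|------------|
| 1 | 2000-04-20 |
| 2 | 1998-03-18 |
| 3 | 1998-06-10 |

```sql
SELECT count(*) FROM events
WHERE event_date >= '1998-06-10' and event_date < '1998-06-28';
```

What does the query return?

1

Rows in [1998-06-10, 1998-06-28): 1998-06-10 → 1 row.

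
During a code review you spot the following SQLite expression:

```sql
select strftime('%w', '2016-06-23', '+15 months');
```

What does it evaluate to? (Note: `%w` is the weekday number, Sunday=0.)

6

First apply '+15 months': 2016-06-23 → 2017-09-23.
2017-09-23 is a Saturday; with Sunday=0 that is 6.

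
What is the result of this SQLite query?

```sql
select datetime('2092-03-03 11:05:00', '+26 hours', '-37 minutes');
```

+26 hours from 2092-03-03 11:05:00 is 2092-03-04 13:05:00 (crosses midnight).
-37 minutes from 2092-03-04 13:05:00 is 2092-03-04 12:28:00.

2092-03-04 12:28:00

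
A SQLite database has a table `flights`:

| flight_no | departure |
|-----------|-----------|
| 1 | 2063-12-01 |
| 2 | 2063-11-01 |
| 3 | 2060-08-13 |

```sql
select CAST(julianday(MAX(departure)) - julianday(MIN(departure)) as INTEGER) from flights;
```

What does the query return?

MIN = 2060-08-13, MAX = 2063-12-01.
18 days remain in August 2060 after the 13th (31 − 13).
Full months from September 2060 through November 2063 contribute their day counts.
Then 1 day into December 2063.
Total: 18 + 30 + 31 + 30 + 31 + 31 + 28 + 31 + 30 + 31 + 30 + 31 + 31 + 30 + 31 + 30 + 31 + 31 + 28 + 31 + 30 + 31 + 30 + 31 + 31 + 30 + 31 + 30 + 31 + 31 + 28 + 31 + 30 + 31 + 30 + 31 + 31 + 30 + 31 + 30 + 1 = 1205.

1205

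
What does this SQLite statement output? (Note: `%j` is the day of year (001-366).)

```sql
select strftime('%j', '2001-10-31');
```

Day-of-year for 2001-10-31: days since 2001-01-01 inclusive = 304, zero-padded to 304.

304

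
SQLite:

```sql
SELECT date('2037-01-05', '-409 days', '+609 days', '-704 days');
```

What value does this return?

2035-08-20

Applying '-409 days' to 2037-01-05: counting 409 days back gives 2035-11-23.
Applying '+609 days' to 2035-11-23: counting 609 days forward gives 2037-07-24.
Applying '-704 days' to 2037-07-24: counting 704 days back gives 2035-08-20.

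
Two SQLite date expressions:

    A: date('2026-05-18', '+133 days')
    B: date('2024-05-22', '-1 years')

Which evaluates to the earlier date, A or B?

B

A = 2026-09-28.
B = 2023-05-22.
B is earlier.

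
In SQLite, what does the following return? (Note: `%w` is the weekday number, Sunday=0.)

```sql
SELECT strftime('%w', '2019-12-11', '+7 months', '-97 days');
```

0

First apply '+7 months', '-97 days': 2019-12-11 → 2020-04-05.
2020-04-05 is a Sunday; with Sunday=0 that is 0.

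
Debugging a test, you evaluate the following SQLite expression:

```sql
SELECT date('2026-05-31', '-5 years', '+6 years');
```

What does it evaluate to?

2027-05-31

Adding -5 years to 2026-05-31 gives 2021-05-31.
Adding +6 years to 2021-05-31 gives 2027-05-31.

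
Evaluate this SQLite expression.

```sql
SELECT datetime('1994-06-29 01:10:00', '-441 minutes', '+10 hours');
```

441 minutes = 7h 21m; -441 minutes from 1994-06-29 01:10:00 is 1994-06-28 17:49:00 (crosses midnight).
+10 hours from 1994-06-28 17:49:00 is 1994-06-29 03:49:00 (crosses midnight).

1994-06-29 03:49:00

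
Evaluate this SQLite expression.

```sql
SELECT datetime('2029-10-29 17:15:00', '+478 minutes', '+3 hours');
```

2029-10-30 04:13:00

478 minutes = 7h 58m; +478 minutes from 2029-10-29 17:15:00 is 2029-10-30 01:13:00 (crosses midnight).
+3 hours from 2029-10-30 01:13:00 is 2029-10-30 04:13:00.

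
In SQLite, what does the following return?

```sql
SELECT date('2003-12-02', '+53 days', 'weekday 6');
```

2004-01-24

Applying '+53 days' to 2003-12-02: counting 53 days forward gives 2004-01-24.
`weekday 6` advances to the next Saturday; 2004-01-24 is already a Saturday, so it stays at 2004-01-24.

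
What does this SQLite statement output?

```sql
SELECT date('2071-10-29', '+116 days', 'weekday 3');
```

Applying '+116 days' to 2071-10-29: counting 116 days forward gives 2072-02-22.
`weekday 3` advances to the next Wednesday; 2072-02-22 is a Monday, so it moves forward to 2072-02-24.

2072-02-24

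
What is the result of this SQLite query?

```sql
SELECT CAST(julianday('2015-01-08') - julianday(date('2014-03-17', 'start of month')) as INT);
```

`start of month` rewinds 2014-03-17 to 2014-03-01.
30 days remain in March 2014 after the 1st (31 − 1).
Full months from April 2014 through December 2014 contribute their day counts.
Then 8 days into January 2015.
Total: 30 + 30 + 31 + 30 + 31 + 31 + 30 + 31 + 30 + 31 + 8 = 313.

313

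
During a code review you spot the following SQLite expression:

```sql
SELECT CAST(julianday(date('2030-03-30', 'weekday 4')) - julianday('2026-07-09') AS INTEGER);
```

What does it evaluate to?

`weekday 4` advances to the next Thursday; 2030-03-30 is a Saturday, so it moves forward to 2030-04-04.
22 days remain in July 2026 after the 9th (31 − 9).
Full months from August 2026 through March 2030 contribute their day counts.
Then 4 days into April 2030.
Total: 22 + 31 + 30 + 31 + 30 + 31 + 31 + 28 + 31 + 30 + 31 + 30 + 31 + 31 + 30 + 31 + 30 + 31 + 31 + 29 + 31 + 30 + 31 + 30 + 31 + 31 + 30 + 31 + 30 + 31 + 31 + 28 + 31 + 30 + 31 + 30 + 31 + 31 + 30 + 31 + 30 + 31 + 31 + 28 + 31 + 4 = 1365.

1365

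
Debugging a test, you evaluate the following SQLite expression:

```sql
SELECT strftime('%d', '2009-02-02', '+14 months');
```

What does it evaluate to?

First apply '+14 months': 2009-02-02 → 2010-04-02.
`%d` extracts the 2-digit day of month: 02.

02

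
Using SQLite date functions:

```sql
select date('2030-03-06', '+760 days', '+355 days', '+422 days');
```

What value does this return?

Applying '+760 days' to 2030-03-06: counting 760 days forward gives 2032-04-04.
Applying '+355 days' to 2032-04-04: counting 355 days forward gives 2033-03-25.
Applying '+422 days' to 2033-03-25: counting 422 days forward gives 2034-05-21.

2034-05-21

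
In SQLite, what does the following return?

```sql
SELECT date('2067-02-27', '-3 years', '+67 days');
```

Adding -3 years to 2067-02-27 gives 2064-02-27.
Applying '+67 days' to 2064-02-27: counting 67 days forward gives 2064-05-04.

2064-05-04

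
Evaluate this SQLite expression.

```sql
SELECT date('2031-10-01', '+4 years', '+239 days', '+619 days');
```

Adding +4 years to 2031-10-01 gives 2035-10-01.
Applying '+239 days' to 2035-10-01: counting 239 days forward gives 2036-05-27.
Applying '+619 days' to 2036-05-27: counting 619 days forward gives 2038-02-05.

2038-02-05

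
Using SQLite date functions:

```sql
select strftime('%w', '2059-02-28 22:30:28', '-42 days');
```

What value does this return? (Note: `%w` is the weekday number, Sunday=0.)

5

First apply '-42 days': 2059-02-28 22:30:28 → 2059-01-17 22:30:28.
2059-01-17 is a Friday; with Sunday=0 that is 5.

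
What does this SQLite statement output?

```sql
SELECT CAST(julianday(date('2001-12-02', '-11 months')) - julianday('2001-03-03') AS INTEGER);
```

Adding -11 months to 2001-12-02 gives 2001-01-02.
29 days remain in January 2001 after the 2nd (31 − 2).
February 2001: 28 days.
Then 3 days into March 2001.
Total: 29 + 28 + 3 = 60.
The subtraction is earlier − later, so the result is −60 → -60.

-60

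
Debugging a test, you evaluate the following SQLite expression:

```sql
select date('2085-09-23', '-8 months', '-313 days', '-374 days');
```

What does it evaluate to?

Adding -8 months to 2085-09-23 gives 2085-01-23.
Applying '-313 days' to 2085-01-23: counting 313 days back gives 2084-03-16.
Applying '-374 days' to 2084-03-16: counting 374 days back gives 2083-03-08.

2083-03-08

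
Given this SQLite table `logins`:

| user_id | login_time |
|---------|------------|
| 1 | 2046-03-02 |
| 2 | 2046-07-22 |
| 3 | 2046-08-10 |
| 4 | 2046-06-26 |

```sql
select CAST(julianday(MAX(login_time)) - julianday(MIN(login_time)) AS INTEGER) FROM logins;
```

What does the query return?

161

MIN = 2046-03-02, MAX = 2046-08-10.
29 days remain in March 2046 after the 2nd (31 − 2).
April 2046: 30 days.
May 2046: 31 days.
June 2046: 30 days.
July 2046: 31 days.
Then 10 days into August 2046.
Total: 29 + 30 + 31 + 30 + 31 + 10 = 161.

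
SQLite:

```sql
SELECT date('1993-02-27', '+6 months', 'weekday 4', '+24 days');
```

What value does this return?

1993-09-26

Adding +6 months to 1993-02-27 gives 1993-08-27.
`weekday 4` advances to the next Thursday; 1993-08-27 is a Friday, so it moves forward to 1993-09-02.
Advancing 24 more days within September lands on 1993-09-26.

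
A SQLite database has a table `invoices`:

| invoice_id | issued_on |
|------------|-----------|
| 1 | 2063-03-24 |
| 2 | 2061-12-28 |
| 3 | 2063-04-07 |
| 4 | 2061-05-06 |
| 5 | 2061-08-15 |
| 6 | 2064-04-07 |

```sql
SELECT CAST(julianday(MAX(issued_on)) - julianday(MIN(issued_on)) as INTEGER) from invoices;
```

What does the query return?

1067

MIN = 2061-05-06, MAX = 2064-04-07.
25 days remain in May 2061 after the 6th (31 − 6).
Full months from June 2061 through March 2064 contribute their day counts.
Then 7 days into April 2064.
Total: 25 + 30 + 31 + 31 + 30 + 31 + 30 + 31 + 31 + 28 + 31 + 30 + 31 + 30 + 31 + 31 + 30 + 31 + 30 + 31 + 31 + 28 + 31 + 30 + 31 + 30 + 31 + 31 + 30 + 31 + 30 + 31 + 31 + 29 + 31 + 7 = 1067.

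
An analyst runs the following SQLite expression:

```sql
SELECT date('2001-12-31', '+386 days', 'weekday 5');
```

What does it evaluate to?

2003-01-24

Applying '+386 days' to 2001-12-31: counting 386 days forward gives 2003-01-21.
`weekday 5` advances to the next Friday; 2003-01-21 is a Tuesday, so it moves forward to 2003-01-24.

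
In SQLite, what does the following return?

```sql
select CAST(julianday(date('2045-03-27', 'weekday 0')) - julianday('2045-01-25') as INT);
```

67

`weekday 0` advances to the next Sunday; 2045-03-27 is a Monday, so it moves forward to 2045-04-02.
6 days remain in January 2045 after the 25th (31 − 25).
February 2045: 28 days.
March 2045: 31 days.
Then 2 days into April 2045.
Total: 6 + 28 + 31 + 2 = 67.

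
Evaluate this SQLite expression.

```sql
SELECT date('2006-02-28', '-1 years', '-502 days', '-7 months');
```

2003-03-15

Adding -1 year to 2006-02-28 gives 2005-02-28.
Applying '-502 days' to 2005-02-28: counting 502 days back gives 2003-10-15.
Adding -7 months to 2003-10-15 gives 2003-03-15.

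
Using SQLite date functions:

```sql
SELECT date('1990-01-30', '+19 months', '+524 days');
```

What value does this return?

Adding +19 months to 1990-01-30 gives 1991-08-30.
Applying '+524 days' to 1991-08-30: counting 524 days forward gives 1993-02-04.

1993-02-04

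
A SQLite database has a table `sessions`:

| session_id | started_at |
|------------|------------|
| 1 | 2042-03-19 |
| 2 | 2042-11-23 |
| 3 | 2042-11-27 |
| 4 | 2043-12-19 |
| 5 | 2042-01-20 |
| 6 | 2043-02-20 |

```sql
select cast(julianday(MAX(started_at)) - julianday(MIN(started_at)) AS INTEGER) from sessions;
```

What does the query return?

698

MIN = 2042-01-20, MAX = 2043-12-19.
11 days remain in January 2042 after the 20th (31 − 20).
Full months from February 2042 through November 2043 contribute their day counts.
Then 19 days into December 2043.
Total: 11 + 28 + 31 + 30 + 31 + 30 + 31 + 31 + 30 + 31 + 30 + 31 + 31 + 28 + 31 + 30 + 31 + 30 + 31 + 31 + 30 + 31 + 30 + 19 = 698.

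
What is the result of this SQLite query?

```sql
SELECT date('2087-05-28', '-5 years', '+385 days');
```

Adding -5 years to 2087-05-28 gives 2082-05-28.
Applying '+385 days' to 2082-05-28: counting 385 days forward gives 2083-06-17.

2083-06-17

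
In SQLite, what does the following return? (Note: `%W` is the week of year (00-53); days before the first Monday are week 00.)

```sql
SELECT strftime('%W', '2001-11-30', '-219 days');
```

First apply '-219 days': 2001-11-30 → 2001-04-25.
2001-04-25 is a Wednesday. SQLite's %W counts Mondays since the year started; the result is 17.

17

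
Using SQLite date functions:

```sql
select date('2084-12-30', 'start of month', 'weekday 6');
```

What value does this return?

2084-12-02

`start of month` rewinds 2084-12-30 to 2084-12-01.
`weekday 6` advances to the next Saturday; 2084-12-01 is a Friday, so it moves forward to 2084-12-02.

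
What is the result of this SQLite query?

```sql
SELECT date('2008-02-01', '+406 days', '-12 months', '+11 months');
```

Applying '+406 days' to 2008-02-01: counting 406 days forward gives 2009-03-13.
Adding -12 months to 2009-03-13 gives 2008-03-13.
Adding +11 months to 2008-03-13 gives 2009-02-13.

2009-02-13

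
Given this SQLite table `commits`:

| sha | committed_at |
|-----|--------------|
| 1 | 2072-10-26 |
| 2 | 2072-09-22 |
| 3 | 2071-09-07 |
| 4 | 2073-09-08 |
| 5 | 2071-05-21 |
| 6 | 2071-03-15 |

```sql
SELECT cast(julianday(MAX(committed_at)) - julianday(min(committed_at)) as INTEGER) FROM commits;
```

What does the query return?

MIN = 2071-03-15, MAX = 2073-09-08.
16 days remain in March 2071 after the 15th (31 − 15).
Full months from April 2071 through August 2073 contribute their day counts.
Then 8 days into September 2073.
Total: 16 + 30 + 31 + 30 + 31 + 31 + 30 + 31 + 30 + 31 + 31 + 29 + 31 + 30 + 31 + 30 + 31 + 31 + 30 + 31 + 30 + 31 + 31 + 28 + 31 + 30 + 31 + 30 + 31 + 31 + 8 = 908.

908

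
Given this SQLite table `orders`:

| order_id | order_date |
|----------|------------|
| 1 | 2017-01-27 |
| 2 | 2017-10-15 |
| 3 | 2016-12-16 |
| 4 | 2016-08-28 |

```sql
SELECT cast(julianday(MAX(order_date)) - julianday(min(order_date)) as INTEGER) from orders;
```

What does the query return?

413

MIN = 2016-08-28, MAX = 2017-10-15.
3 days remain in August 2016 after the 28th (31 − 28).
Full months from September 2016 through September 2017 contribute their day counts.
Then 15 days into October 2017.
Total: 3 + 30 + 31 + 30 + 31 + 31 + 28 + 31 + 30 + 31 + 30 + 31 + 31 + 30 + 15 = 413.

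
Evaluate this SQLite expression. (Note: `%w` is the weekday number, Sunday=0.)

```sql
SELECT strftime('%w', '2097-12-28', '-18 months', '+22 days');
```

First apply '-18 months', '+22 days': 2097-12-28 → 2096-07-20.
2096-07-20 is a Friday; with Sunday=0 that is 5.

5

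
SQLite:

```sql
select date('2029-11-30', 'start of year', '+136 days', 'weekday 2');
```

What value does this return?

2029-05-22

`start of year` rewinds 2029-11-30 to 2029-01-01.
Applying '+136 days' to 2029-01-01: counting 136 days forward gives 2029-05-17.
`weekday 2` advances to the next Tuesday; 2029-05-17 is a Thursday, so it moves forward to 2029-05-22.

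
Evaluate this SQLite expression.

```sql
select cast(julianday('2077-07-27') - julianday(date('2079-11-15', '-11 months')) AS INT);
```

-506

Adding -11 months to 2079-11-15 gives 2078-12-15.
4 days remain in July 2077 after the 27th (31 − 27).
Full months from August 2077 through November 2078 contribute their day counts.
Then 15 days into December 2078.
Total: 4 + 31 + 30 + 31 + 30 + 31 + 31 + 28 + 31 + 30 + 31 + 30 + 31 + 31 + 30 + 31 + 30 + 15 = 506.
The subtraction is earlier − later, so the result is −506 → -506.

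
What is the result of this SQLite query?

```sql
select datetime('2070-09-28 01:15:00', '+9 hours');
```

+9 hours from 2070-09-28 01:15:00 is 2070-09-28 10:15:00.

2070-09-28 10:15:00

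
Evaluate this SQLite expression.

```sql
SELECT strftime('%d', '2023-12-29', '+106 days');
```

First apply '+106 days': 2023-12-29 → 2024-04-13.
`%d` extracts the 2-digit day of month: 13.

13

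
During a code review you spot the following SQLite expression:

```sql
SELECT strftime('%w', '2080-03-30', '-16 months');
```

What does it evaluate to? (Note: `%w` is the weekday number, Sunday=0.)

First apply '-16 months': 2080-03-30 → 2078-11-30.
2078-11-30 is a Wednesday; with Sunday=0 that is 3.

3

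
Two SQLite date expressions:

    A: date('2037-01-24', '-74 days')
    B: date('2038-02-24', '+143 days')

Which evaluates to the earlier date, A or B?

A

A = 2036-11-11.
B = 2038-07-17.
A is earlier.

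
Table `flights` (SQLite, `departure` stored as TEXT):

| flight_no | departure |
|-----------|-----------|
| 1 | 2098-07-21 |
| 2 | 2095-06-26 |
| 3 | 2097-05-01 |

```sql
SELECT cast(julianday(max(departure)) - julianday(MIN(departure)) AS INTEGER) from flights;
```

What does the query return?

1121

MIN = 2095-06-26, MAX = 2098-07-21.
4 days remain in June 2095 after the 26th (30 − 26).
Full months from July 2095 through June 2098 contribute their day counts.
Then 21 days into July 2098.
Total: 4 + 31 + 31 + 30 + 31 + 30 + 31 + 31 + 29 + 31 + 30 + 31 + 30 + 31 + 31 + 30 + 31 + 30 + 31 + 31 + 28 + 31 + 30 + 31 + 30 + 31 + 31 + 30 + 31 + 30 + 31 + 31 + 28 + 31 + 30 + 31 + 30 + 21 = 1121.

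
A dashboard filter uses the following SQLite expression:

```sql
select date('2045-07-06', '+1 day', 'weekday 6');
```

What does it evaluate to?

2045-07-08

Advancing 1 more day within July lands on 2045-07-07.
`weekday 6` advances to the next Saturday; 2045-07-07 is a Friday, so it moves forward to 2045-07-08.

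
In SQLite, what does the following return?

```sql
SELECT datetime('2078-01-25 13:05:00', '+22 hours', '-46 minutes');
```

2078-01-26 10:19:00

+22 hours from 2078-01-25 13:05:00 is 2078-01-26 11:05:00 (crosses midnight).
-46 minutes from 2078-01-26 11:05:00 is 2078-01-26 10:19:00.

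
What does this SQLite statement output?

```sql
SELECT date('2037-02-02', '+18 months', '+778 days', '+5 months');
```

Adding +18 months to 2037-02-02 gives 2038-08-02.
Applying '+778 days' to 2038-08-02: counting 778 days forward gives 2040-09-18.
Adding +5 months to 2040-09-18 gives 2041-02-18.

2041-02-18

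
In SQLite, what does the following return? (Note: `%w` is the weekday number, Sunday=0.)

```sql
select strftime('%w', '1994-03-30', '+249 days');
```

0

First apply '+249 days': 1994-03-30 → 1994-12-04.
1994-12-04 is a Sunday; with Sunday=0 that is 0.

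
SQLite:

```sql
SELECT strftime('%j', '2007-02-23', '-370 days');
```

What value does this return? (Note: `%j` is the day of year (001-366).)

049

First apply '-370 days': 2007-02-23 → 2006-02-18.
Day-of-year for 2006-02-18: days since 2006-01-01 inclusive = 49, zero-padded to 049.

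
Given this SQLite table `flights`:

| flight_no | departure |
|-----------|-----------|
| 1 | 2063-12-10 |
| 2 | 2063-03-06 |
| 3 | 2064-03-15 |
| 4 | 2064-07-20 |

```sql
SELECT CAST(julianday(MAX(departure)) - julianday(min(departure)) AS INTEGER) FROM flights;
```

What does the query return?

MIN = 2063-03-06, MAX = 2064-07-20.
25 days remain in March 2063 after the 6th (31 − 6).
Full months from April 2063 through June 2064 contribute their day counts.
Then 20 days into July 2064.
Total: 25 + 30 + 31 + 30 + 31 + 31 + 30 + 31 + 30 + 31 + 31 + 29 + 31 + 30 + 31 + 30 + 20 = 502.

502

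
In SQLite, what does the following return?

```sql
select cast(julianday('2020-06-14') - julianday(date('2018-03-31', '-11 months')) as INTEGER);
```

Adding -11 months to 2018-03-31 targets 2017-04-31. April 2017 has only 30 days, so SQLite normalizes the 1-day overflow forward to 2017-05-01.
30 days remain in May 2017 after the 1st (31 − 1).
Full months from June 2017 through May 2020 contribute their day counts.
Then 14 days into June 2020.
Total: 30 + 30 + 31 + 31 + 30 + 31 + 30 + 31 + 31 + 28 + 31 + 30 + 31 + 30 + 31 + 31 + 30 + 31 + 30 + 31 + 31 + 28 + 31 + 30 + 31 + 30 + 31 + 31 + 30 + 31 + 30 + 31 + 31 + 29 + 31 + 30 + 31 + 14 = 1140.

1140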